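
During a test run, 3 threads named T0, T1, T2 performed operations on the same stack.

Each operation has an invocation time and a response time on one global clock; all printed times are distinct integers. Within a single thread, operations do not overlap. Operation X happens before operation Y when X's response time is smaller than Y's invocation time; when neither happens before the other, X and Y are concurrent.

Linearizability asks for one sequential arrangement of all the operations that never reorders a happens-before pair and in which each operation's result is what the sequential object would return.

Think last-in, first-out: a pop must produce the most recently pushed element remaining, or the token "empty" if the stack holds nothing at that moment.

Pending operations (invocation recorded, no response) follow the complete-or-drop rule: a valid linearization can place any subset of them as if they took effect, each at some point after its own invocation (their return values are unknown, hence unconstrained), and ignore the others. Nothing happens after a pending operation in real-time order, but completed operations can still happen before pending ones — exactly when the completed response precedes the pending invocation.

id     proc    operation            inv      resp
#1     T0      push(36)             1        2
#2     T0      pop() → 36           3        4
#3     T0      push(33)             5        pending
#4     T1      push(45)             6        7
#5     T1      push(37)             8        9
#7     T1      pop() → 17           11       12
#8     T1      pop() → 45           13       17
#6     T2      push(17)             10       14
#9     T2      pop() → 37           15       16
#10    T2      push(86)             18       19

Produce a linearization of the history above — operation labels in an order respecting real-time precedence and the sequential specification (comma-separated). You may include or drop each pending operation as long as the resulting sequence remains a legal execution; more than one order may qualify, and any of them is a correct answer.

after step 1 (#1 push(36)): stack <36>
after step 2 (#2 pop() → 36): stack <>
after step 3 (#3 push(33) (pending, included)): stack <33>
after step 4 (#4 push(45)): stack <33,45>
after step 5 (#5 push(37)): stack <33,45,37>
after step 6 (#6 push(17)): stack <33,45,37,17>
after step 7 (#7 pop() → 17): stack <33,45,37>
after step 8 (#9 pop() → 37): stack <33,45>
after step 9 (#8 pop() → 45): stack <33>
after step 10 (#10 push(86)): stack <33,86>

#1, #2, #3, #4, #5, #6, #7, #9, #8, #10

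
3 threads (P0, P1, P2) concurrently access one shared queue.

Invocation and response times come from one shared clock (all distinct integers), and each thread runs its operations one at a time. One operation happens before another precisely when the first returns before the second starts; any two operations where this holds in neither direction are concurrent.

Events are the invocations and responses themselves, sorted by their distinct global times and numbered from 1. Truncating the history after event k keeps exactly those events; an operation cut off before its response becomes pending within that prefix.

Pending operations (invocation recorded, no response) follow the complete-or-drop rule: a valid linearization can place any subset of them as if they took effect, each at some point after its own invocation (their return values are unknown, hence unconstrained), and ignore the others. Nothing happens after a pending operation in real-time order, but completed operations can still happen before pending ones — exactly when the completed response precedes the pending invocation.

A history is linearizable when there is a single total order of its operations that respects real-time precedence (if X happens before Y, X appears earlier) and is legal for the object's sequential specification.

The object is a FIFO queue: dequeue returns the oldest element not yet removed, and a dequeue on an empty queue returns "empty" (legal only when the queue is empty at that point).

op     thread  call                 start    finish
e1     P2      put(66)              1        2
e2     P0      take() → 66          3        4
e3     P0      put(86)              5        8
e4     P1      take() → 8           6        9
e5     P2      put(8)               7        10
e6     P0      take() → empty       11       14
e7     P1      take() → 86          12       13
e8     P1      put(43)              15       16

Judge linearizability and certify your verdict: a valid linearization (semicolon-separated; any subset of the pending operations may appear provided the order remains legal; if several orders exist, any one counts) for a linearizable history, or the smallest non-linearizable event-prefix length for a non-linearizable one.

linearizable — witness: e1; e2; e5; e3; e4; e7; e6; e8

after step 1 (e1 put(66)): queue <66>
after step 2 (e2 take() → 66): queue <>
after step 3 (e5 put(8)): queue <8>
after step 4 (e3 put(86)): queue <8,86>
after step 5 (e4 take() → 8): queue <86>
after step 6 (e7 take() → 86): queue <>
after step 7 (e6 take() → empty): queue <>
after step 8 (e8 put(43)): queue <43>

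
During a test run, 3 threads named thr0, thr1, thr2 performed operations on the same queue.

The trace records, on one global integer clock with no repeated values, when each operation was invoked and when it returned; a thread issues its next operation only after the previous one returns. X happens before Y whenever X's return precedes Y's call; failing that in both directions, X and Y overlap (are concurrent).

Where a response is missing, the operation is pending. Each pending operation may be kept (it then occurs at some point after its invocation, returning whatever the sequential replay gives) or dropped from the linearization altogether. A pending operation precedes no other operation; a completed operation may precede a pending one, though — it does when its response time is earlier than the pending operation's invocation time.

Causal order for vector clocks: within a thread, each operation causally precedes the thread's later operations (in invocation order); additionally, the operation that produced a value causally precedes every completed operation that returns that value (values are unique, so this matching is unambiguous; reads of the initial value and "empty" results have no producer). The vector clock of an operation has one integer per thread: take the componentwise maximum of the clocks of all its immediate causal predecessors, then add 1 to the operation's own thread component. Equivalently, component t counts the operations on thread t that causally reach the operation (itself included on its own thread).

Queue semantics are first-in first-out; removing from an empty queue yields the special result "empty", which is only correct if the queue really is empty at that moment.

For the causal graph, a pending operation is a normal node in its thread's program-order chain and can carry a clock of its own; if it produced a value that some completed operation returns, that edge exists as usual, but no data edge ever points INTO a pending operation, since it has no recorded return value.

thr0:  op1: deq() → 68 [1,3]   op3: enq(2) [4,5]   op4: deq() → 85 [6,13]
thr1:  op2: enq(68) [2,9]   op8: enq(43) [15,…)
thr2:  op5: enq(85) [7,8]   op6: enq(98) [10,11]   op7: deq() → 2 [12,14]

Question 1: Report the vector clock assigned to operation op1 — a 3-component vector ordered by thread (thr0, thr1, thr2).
(1, 1, 0)

invoked at 7, op5 has no predecessors; its own thr2 bump gives (0, 0, 1)
invoked at 2, op2 has no predecessors; its own thr1 bump gives (0, 1, 0)
op6 (invocation 10): componentwise max over VC(op5)=(0, 0, 1), +1 at thr2, giving (0, 0, 2)
op8 (invocation 15): componentwise max over VC(op2)=(0, 1, 0), +1 at thr1, giving (0, 2, 0)
op1 (invocation 1): componentwise max over VC(op2)=(0, 1, 0), +1 at thr0, giving (1, 1, 0)
op3 (invocation 4): componentwise max over VC(op1)=(1, 1, 0), +1 at thr0, giving (2, 1, 0)
op4 (invocation 6): componentwise max over VC(op3)=(2, 1, 0), VC(op5)=(0, 0, 1), +1 at thr0, giving (3, 1, 1)
op7 (invocation 12): componentwise max over VC(op3)=(2, 1, 0), VC(op6)=(0, 0, 2), +1 at thr2, giving (2, 1, 3)
target: VC(op1) = (1, 1, 0)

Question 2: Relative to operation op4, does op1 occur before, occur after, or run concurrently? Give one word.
before

op1 spans [1,3], op4 spans [6,13]
resp(op1)=3 < inv(op4)=6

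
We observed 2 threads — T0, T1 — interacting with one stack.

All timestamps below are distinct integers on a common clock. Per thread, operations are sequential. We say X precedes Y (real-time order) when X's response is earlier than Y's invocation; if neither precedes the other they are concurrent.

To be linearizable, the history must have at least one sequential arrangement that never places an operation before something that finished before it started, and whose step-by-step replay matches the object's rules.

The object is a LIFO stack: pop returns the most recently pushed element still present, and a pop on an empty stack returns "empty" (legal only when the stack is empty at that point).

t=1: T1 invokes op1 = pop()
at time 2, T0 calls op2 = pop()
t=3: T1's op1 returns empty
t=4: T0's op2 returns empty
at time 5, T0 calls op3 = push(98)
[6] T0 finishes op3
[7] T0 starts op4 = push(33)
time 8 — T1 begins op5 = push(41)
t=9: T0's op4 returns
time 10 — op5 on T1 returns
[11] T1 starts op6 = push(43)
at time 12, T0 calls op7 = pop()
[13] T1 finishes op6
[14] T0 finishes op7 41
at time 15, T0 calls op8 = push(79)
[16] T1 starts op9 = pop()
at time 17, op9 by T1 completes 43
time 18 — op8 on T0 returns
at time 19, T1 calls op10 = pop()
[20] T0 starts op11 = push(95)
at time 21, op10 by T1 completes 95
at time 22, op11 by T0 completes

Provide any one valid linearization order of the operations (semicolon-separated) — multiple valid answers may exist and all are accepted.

op1; op2; op3; op4; op5; op7; op6; op9; op8; op11; op10

1. op1 pop() → empty, leaving stack <>
2. op2 pop() → empty, leaving stack <>
3. op3 push(98), leaving stack <98>
4. op4 push(33), leaving stack <98,33>
5. op5 push(41), leaving stack <98,33,41>
6. op7 pop() → 41, leaving stack <98,33>
7. op6 push(43), leaving stack <98,33,43>
8. op9 pop() → 43, leaving stack <98,33>
9. op8 push(79), leaving stack <98,33,79>
10. op11 push(95), leaving stack <98,33,79,95>
11. op10 pop() → 95, leaving stack <98,33,79>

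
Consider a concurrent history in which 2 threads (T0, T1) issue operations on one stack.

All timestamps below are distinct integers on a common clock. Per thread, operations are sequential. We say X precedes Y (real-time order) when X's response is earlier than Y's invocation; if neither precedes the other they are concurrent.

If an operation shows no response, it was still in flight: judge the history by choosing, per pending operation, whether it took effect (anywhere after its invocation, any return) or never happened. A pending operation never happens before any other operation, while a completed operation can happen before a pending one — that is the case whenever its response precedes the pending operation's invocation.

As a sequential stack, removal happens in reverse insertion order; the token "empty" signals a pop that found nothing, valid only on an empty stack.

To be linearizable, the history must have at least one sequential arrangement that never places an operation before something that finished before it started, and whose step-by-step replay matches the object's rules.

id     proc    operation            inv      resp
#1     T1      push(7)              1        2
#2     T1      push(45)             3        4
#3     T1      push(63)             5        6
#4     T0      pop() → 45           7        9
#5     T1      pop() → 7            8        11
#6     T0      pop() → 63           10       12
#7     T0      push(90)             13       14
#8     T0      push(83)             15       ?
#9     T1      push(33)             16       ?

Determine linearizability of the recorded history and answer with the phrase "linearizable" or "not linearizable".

not linearizable

prefix check: 1..10 passes, 1..11 fails once #5's time-11 response joins
every one of the 2 real-time-consistent orders over 5 completed stack ops fails the sequential spec
no escape via the 1 pending operation (#6): every completion choice fails
e.g. #1, #2, #3, #4, #5 (pending dropped): illegal at step 4, since #4 pop() → 45 cannot apply there
e.g. #1, #2, #3, #5, #4 (pending dropped): illegal at step 4, since #5 pop() → 7 cannot apply there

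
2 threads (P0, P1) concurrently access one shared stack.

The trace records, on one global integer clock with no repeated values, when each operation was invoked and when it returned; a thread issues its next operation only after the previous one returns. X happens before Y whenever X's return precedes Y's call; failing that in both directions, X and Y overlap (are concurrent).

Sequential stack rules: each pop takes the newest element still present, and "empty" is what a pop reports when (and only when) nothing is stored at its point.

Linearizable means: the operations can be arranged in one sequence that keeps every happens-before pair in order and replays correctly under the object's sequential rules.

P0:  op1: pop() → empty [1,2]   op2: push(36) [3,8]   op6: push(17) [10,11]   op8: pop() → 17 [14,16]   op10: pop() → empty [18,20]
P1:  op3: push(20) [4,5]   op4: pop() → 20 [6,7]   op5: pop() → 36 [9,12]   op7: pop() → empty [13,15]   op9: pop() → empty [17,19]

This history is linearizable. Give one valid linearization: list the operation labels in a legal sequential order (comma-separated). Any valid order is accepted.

op1, op2, op3, op4, op5, op6, op8, op7, op9, op10

1. op1 pop() → empty, leaving stack <>
2. op2 push(36), leaving stack <36>
3. op3 push(20), leaving stack <36,20>
4. op4 pop() → 20, leaving stack <36>
5. op5 pop() → 36, leaving stack <>
6. op6 push(17), leaving stack <17>
7. op8 pop() → 17, leaving stack <>
8. op7 pop() → empty, leaving stack <>
9. op9 pop() → empty, leaving stack <>
10. op10 pop() → empty, leaving stack <>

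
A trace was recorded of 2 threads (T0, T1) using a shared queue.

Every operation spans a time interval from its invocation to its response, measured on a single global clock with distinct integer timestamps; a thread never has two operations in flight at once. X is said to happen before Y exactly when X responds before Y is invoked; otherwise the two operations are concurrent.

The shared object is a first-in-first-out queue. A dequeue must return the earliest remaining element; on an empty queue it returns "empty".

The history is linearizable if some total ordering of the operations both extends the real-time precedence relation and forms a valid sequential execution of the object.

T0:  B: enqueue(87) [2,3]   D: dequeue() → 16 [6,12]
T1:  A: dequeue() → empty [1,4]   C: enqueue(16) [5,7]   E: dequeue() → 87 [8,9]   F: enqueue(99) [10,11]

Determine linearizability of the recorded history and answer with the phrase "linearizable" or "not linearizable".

witness order: A, B, C, E, D, F
1. A dequeue() → empty, leaving queue <>
2. B enqueue(87), leaving queue <87>
3. C enqueue(16), leaving queue <87,16>
4. E dequeue() → 87, leaving queue <16>
5. D dequeue() → 16, leaving queue <>
6. F enqueue(99), leaving queue <99>

linearizable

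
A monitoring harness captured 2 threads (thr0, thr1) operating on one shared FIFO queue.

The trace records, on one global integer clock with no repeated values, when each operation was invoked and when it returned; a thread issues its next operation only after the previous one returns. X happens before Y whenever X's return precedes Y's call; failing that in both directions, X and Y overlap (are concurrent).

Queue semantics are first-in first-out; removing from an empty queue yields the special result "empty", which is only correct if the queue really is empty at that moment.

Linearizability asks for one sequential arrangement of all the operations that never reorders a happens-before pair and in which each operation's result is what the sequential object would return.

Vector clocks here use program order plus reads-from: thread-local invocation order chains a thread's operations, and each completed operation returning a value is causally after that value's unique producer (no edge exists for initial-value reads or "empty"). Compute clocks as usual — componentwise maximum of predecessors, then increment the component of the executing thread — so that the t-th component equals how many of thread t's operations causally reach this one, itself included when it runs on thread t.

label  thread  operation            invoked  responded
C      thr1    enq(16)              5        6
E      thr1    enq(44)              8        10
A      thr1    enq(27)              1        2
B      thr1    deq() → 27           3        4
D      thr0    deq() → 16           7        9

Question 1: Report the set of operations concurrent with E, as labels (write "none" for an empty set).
D

E spans [8,10]: anything still running between times 8 and 10 counts as concurrent
A [1,2]: before
B [3,4]: before
C [5,6]: before
D [7,9]: concurrent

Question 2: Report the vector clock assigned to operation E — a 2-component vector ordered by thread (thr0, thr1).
(0, 4)

no predecessors for A (invoked 1): thr1 increments from zero → (0, 1)
B (invocation 3): componentwise max over VC(A)=(0, 1), +1 at thr1, giving (0, 2)
C (invocation 5): componentwise max over VC(B)=(0, 2), +1 at thr1, giving (0, 3)
E (invocation 8): componentwise max over VC(C)=(0, 3), +1 at thr1, giving (0, 4)
D (invocation 7): componentwise max over VC(C)=(0, 3), +1 at thr0, giving (1, 3)
target: VC(E) = (0, 4)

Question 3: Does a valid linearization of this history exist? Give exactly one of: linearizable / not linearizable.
linearizable

witness order: A, B, C, D, E
after step 1 (A enq(27)): queue <27>
after step 2 (B deq() → 27): queue <>
after step 3 (C enq(16)): queue <16>
after step 4 (D deq() → 16): queue <>
after step 5 (E enq(44)): queue <44>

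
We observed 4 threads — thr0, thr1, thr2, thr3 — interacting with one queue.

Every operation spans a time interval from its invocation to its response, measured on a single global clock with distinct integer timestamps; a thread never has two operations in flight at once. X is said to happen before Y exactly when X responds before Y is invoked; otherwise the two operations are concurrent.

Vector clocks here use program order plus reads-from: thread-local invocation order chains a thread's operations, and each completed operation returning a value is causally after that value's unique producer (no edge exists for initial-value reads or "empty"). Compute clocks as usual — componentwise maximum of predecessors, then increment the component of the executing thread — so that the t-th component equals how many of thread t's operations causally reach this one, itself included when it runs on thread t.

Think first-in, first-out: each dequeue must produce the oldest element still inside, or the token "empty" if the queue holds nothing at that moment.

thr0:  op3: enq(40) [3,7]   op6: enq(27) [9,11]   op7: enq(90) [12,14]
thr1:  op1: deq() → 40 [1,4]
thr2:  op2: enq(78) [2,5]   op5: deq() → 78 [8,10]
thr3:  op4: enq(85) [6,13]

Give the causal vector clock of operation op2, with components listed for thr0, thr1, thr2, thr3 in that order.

op4, invoked 6, has no incoming edges; only thr3's bump applies → (0, 0, 0, 1)
op2, invoked 2, has no incoming edges; only thr2's bump applies → (0, 0, 1, 0)
op3, invoked 3, has no incoming edges; only thr0's bump applies → (1, 0, 0, 0)
merge at op5 (invoked 8): VC(op2)=(0, 0, 1, 0), own-thread bump on thr2 → (0, 0, 2, 0)
merge at op1 (invoked 1): VC(op3)=(1, 0, 0, 0), own-thread bump on thr1 → (1, 1, 0, 0)
merge at op6 (invoked 9): VC(op3)=(1, 0, 0, 0), own-thread bump on thr0 → (2, 0, 0, 0)
merge at op7 (invoked 12): VC(op6)=(2, 0, 0, 0), own-thread bump on thr0 → (3, 0, 0, 0)
target: VC(op2) = (0, 0, 1, 0)

(0, 0, 1, 0)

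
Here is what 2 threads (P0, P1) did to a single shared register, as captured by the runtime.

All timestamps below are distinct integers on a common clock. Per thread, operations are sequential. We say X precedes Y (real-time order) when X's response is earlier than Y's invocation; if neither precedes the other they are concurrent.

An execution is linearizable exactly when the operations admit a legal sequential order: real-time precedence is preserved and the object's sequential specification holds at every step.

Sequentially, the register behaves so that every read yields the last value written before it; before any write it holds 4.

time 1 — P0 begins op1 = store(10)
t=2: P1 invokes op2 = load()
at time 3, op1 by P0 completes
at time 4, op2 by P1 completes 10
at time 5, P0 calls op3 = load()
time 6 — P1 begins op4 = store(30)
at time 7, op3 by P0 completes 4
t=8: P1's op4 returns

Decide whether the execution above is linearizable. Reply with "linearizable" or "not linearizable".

not linearizable

through event 6 a valid linearization exists; event 7 (op3 responding at time 7) ends that
no legal order exists: 2 real-time-consistent candidates over 3 completed register operations, all rejected
every completion of the 1 pending operation (op4) was checked; none linearizes
one such order, op1, op2, op3 (pending dropped), breaks at step 3 where op3 load() → 4 is illegal
one such order, op2, op1, op3 (pending dropped), breaks at step 1 where op2 load() → 10 is illegal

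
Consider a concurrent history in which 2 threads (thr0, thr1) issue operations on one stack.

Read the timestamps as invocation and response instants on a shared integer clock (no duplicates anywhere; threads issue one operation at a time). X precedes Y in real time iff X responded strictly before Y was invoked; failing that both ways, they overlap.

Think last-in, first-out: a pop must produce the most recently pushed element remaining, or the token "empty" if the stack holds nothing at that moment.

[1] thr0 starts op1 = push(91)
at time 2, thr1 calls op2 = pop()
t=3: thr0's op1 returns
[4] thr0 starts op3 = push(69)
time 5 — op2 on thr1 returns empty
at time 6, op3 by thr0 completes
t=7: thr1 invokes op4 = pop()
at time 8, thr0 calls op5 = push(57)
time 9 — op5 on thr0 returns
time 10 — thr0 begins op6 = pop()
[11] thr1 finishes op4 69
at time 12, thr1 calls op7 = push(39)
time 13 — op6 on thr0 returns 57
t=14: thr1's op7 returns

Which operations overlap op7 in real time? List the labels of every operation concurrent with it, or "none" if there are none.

op6

op7 spans [12,14]; an op avoiding the whole window 12..14 is ordered, any other is concurrent
op1 [1,3]: before
op2 [2,5]: before
op3 [4,6]: before
op4 [7,11]: before
op5 [8,9]: before
op6 [10,13]: concurrent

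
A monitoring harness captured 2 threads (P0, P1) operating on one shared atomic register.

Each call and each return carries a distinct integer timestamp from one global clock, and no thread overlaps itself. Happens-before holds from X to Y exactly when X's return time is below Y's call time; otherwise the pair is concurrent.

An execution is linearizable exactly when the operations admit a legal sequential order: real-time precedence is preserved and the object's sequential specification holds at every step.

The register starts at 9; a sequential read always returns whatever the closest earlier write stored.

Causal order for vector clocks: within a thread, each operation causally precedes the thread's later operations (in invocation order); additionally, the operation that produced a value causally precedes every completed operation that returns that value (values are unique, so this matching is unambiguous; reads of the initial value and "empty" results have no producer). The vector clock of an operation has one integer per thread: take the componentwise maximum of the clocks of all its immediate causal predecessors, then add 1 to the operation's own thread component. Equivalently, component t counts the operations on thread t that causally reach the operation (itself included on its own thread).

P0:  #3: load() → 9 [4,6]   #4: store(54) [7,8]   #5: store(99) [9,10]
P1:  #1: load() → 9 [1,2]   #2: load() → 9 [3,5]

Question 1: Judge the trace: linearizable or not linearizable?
a witness: #1, #2, #3, #4, #5
step 1: #1 load() → 9 — value 9
step 2: #2 load() → 9 — value 9
step 3: #3 load() → 9 — value 9
step 4: #4 store(54) — value 54
step 5: #5 store(99) — value 99

linearizable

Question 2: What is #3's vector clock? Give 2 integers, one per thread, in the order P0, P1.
#1 (invocation 1): nothing precedes it; P1's component alone gives (0, 1)
#3 (invocation 4): nothing precedes it; P0's component alone gives (1, 0)
#2, invoked 3, takes VC(#1)=(0, 1) under max, adds 1 for P1 → (0, 2)
#4, invoked 7, takes VC(#3)=(1, 0) under max, adds 1 for P0 → (2, 0)
#5, invoked 9, takes VC(#4)=(2, 0) under max, adds 1 for P0 → (3, 0)
target: VC(#3) = (1, 0)

(1, 0)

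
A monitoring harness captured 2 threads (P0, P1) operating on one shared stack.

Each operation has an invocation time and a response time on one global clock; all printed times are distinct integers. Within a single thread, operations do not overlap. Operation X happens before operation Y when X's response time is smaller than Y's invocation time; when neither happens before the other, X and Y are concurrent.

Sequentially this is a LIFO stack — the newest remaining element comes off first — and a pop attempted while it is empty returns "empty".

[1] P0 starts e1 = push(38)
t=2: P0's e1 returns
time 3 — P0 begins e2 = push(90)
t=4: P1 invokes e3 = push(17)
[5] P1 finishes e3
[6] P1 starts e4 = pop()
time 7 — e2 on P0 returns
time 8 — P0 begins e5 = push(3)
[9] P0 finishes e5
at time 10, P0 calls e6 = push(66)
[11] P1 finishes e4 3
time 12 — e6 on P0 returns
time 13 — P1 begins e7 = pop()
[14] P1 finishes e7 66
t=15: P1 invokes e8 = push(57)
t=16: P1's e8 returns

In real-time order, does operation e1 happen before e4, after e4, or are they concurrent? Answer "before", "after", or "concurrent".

before

e1 spans [1,2], e4 spans [6,11]
resp(e1)=2 < inv(e4)=6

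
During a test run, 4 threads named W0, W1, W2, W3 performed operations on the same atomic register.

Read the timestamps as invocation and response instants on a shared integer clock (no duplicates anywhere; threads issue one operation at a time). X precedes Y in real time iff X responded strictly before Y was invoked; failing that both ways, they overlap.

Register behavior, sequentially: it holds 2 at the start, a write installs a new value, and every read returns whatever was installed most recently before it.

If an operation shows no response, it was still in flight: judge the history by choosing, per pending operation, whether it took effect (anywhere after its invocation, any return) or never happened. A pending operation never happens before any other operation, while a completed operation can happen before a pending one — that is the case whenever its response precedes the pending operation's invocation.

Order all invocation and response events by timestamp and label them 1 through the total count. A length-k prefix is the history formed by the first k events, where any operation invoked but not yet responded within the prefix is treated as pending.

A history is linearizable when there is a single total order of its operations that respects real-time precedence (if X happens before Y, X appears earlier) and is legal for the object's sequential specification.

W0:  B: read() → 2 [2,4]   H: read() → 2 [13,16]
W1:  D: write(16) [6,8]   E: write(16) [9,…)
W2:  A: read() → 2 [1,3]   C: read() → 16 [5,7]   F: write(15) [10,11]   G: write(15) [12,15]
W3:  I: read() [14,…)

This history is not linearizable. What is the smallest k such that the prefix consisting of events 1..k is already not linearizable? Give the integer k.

events 1..15 are linearizable; a witness order is A, B, D, C, E, F, G:
1. A read() → 2, leaving value 2
2. B read() → 2, leaving value 2
3. D write(16), leaving value 16
4. C read() → 16, leaving value 16
5. E write(16) (pending, included), leaving value 16
6. F write(15), leaving value 15
7. G write(15), leaving value 15
once event 16 joins (H's response, time 16), exhaustive search finds no witness
every completion of the 2 pending operations (E, I) was checked; none linearizes
e.g. A, B, C, D, F, G, H (pending dropped): illegal at step 3, since C read() → 16 cannot apply there
e.g. A, B, C, D, F, H, G (pending dropped): illegal at step 3, since C read() → 16 cannot apply there

16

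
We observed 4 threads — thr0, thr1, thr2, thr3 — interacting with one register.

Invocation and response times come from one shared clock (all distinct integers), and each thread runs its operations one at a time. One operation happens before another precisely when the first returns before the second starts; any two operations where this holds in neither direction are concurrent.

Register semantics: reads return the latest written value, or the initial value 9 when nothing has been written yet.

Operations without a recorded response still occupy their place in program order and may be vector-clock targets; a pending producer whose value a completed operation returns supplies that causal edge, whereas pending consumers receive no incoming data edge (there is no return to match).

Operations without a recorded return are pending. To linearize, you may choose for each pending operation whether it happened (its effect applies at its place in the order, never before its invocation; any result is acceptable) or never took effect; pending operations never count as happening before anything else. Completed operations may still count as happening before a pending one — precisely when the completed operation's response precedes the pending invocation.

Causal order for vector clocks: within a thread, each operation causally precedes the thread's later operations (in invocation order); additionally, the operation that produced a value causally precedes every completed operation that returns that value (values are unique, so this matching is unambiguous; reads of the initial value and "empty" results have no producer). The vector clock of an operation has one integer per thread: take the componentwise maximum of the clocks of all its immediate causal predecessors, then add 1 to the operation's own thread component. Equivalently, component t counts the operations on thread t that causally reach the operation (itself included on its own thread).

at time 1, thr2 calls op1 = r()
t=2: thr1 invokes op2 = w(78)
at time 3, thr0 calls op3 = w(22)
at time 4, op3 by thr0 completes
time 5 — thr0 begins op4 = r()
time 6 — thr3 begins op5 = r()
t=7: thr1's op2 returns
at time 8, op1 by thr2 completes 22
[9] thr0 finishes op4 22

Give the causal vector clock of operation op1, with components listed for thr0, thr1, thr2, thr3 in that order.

op5 (invocation 6): nothing precedes it; thr3's component alone gives (0, 0, 0, 1)
op2 (invocation 2): nothing precedes it; thr1's component alone gives (0, 1, 0, 0)
op3 (invocation 3): nothing precedes it; thr0's component alone gives (1, 0, 0, 0)
merge at op1 (invoked 1): VC(op3)=(1, 0, 0, 0), own-thread bump on thr2 → (1, 0, 1, 0)
merge at op4 (invoked 5): VC(op3)=(1, 0, 0, 0), own-thread bump on thr0 → (2, 0, 0, 0)
target: VC(op1) = (1, 0, 1, 0)

(1, 0, 1, 0)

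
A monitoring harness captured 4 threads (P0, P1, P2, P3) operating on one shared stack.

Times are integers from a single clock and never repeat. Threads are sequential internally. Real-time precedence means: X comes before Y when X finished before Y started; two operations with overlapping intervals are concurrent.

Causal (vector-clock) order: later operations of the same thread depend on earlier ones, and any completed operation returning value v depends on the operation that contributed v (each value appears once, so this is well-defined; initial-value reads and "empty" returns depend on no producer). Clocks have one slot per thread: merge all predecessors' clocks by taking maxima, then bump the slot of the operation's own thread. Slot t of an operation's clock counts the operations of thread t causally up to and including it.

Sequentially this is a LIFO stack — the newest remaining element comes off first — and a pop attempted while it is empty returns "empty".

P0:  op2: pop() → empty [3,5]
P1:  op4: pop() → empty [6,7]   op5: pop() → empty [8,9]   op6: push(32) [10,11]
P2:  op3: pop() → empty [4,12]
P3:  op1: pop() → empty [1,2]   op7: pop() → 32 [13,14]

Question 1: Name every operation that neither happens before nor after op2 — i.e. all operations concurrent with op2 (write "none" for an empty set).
Answer: op3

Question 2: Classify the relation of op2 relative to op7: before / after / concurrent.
Answer: before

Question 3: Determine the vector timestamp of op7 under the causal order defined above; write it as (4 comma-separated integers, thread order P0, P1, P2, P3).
Answer: (0, 3, 0, 2)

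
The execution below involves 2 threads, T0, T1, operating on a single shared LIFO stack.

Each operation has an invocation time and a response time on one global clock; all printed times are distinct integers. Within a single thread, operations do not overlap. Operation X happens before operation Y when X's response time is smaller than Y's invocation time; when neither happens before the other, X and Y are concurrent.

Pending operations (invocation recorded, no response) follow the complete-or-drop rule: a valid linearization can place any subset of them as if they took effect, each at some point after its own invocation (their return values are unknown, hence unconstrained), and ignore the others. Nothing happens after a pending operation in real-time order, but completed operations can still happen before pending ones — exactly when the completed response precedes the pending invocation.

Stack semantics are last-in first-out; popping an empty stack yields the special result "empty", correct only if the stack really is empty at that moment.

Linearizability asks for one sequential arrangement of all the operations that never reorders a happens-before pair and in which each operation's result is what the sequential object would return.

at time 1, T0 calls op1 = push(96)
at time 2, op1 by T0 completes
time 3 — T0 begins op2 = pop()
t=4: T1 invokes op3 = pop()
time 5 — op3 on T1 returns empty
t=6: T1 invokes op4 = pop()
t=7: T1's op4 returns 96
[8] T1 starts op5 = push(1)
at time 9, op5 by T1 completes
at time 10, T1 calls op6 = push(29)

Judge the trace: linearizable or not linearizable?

not linearizable

through event 6 a valid linearization exists; event 7 (op4 responding at time 7) ends that
a single order respects real time; the 3 completed LIFO stack operations fail replay along it
no escape via the 1 pending operation (op2): every completion choice fails
take op1, op3, op4 (pending dropped): step 2 already fails, because op3 pop() → empty cannot occur there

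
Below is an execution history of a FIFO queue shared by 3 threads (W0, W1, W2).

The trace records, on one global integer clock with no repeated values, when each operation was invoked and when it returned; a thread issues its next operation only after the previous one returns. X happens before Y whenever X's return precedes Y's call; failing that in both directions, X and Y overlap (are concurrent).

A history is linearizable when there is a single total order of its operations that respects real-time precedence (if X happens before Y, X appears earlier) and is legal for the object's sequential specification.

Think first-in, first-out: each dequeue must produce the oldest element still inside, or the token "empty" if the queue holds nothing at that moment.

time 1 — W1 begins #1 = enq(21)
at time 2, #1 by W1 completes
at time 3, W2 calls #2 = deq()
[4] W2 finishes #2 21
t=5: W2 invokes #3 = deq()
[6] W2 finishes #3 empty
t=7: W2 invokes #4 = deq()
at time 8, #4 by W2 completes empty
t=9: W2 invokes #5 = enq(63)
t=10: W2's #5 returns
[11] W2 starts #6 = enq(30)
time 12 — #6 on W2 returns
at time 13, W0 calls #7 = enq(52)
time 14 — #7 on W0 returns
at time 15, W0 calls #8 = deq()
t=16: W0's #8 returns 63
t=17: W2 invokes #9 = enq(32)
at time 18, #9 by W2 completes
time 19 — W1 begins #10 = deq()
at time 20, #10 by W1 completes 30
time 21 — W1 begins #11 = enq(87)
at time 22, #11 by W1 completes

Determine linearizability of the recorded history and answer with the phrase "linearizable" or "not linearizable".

linearizable

one valid linearization: #1, #2, #3, #4, #5, #6, #7, #8, #9, #10, #11
1. #1 enq(21), leaving queue <21>
2. #2 deq() → 21, leaving queue <>
3. #3 deq() → empty, leaving queue <>
4. #4 deq() → empty, leaving queue <>
5. #5 enq(63), leaving queue <63>
6. #6 enq(30), leaving queue <63,30>
7. #7 enq(52), leaving queue <63,30,52>
8. #8 deq() → 63, leaving queue <30,52>
9. #9 enq(32), leaving queue <30,52,32>
10. #10 deq() → 30, leaving queue <52,32>
11. #11 enq(87), leaving queue <52,32,87>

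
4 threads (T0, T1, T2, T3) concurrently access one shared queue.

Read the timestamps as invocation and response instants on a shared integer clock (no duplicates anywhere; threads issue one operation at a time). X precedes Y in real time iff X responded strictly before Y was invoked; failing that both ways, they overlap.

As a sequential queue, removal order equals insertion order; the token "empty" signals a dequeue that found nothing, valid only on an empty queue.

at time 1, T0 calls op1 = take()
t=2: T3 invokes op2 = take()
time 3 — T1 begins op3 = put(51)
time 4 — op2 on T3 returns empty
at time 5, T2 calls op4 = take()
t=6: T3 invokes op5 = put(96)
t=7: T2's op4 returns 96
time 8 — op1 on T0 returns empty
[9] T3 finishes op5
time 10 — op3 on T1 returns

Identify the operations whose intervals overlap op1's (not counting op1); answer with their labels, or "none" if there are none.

overlap test against op1 [1,8]: concurrent iff the interval meets 1..8
op2 [2,4]: concurrent
op3 [3,10]: concurrent
op4 [5,7]: concurrent
op5 [6,9]: concurrent

op2, op3, op4, op5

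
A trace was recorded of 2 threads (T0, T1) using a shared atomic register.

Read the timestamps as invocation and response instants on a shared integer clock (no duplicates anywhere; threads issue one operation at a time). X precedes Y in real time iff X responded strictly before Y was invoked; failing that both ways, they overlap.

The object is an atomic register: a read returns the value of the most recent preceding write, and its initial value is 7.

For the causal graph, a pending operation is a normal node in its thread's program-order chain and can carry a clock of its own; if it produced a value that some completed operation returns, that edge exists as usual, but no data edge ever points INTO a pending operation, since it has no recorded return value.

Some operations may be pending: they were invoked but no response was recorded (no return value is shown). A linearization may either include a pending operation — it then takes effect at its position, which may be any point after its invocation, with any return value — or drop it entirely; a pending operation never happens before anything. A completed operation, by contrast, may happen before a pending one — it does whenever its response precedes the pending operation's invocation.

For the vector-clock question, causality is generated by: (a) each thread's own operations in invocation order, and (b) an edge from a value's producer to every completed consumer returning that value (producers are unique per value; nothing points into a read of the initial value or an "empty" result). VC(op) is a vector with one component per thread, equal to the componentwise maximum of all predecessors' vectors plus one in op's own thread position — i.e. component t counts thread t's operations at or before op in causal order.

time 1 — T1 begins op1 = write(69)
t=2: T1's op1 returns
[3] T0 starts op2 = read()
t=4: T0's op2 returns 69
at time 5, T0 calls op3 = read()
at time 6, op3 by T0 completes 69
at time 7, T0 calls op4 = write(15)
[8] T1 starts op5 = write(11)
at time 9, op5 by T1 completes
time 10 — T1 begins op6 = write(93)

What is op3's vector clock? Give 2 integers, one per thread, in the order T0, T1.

op1, invoked 1, has no incoming edges; only T1's bump applies → (0, 1)
op5 (invocation 8): componentwise max over VC(op1)=(0, 1), +1 at T1, giving (0, 2)
op2 (invocation 3): componentwise max over VC(op1)=(0, 1), +1 at T0, giving (1, 1)
op6 (invocation 10): componentwise max over VC(op5)=(0, 2), +1 at T1, giving (0, 3)
op3 (invocation 5): componentwise max over VC(op1)=(0, 1), VC(op2)=(1, 1), +1 at T0, giving (2, 1)
op4 (invocation 7): componentwise max over VC(op3)=(2, 1), +1 at T0, giving (3, 1)
target: VC(op3) = (2, 1)

(2, 1)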